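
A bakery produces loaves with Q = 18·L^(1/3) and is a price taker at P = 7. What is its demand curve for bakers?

L(w) = (42/w)^(3/2)

MP_L = (1/3)·18·L^(-2/3) = 6·L^(-2/3).
Setting P·MP_L = w: 42·L^(-2/3) = w.
Solving for L: L^(-2/3) = w/42, so L = (42/w)^(3/2).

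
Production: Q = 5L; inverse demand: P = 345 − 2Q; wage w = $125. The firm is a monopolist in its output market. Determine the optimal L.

Marginal revenue from the inverse demand is MR = 345 − 4Q.
The marginal product is MP_L = 5.
A monopolist hires until marginal revenue product equals the wage: MR·MP_L = w.
(345 − 20L)·5 = 125, so L = 16.

L* = 16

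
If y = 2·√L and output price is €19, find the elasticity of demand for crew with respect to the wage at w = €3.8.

MP_L = (1/2)·2·L^(-1/2), so P·MP_L = w gives 19·L^(-1/2) = w.
Solving, L(w) = (19/w)^(2). This is a constant-elasticity form: L ∝ w^(−2), so ε = −2.

ε = -2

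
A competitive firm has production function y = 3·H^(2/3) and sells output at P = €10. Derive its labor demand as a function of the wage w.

H(w) = 8000/w³

MP_H = (2/3)·3·H^(-1/3) = 2·H^(-1/3).
Setting P·MP_H = w: 20·H^(-1/3) = w.
Solving for H: H^(-1/3) = w/20, so H = (20/w)^(3).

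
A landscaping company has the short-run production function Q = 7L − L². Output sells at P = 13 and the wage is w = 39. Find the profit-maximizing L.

L* = 2

The marginal product of L is MP_L = 7 − 2L.
A price-taking firm hires until the value of the marginal product equals the wage: P·MP_L = w, so 13·(7 − 2L) = 39.
Then 7 − 2L = 3, giving L = 2.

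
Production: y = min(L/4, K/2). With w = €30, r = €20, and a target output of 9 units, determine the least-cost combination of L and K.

With a fixed-proportions technology, the cost-minimizing bundle uses no slack in either input: L/4 = K/2 = y.
So L = 4·9 = 36 and K = 2·9 = 18.

L* = 36, K* = 18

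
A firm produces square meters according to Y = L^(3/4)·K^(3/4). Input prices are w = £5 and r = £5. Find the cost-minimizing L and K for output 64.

Cost minimization requires the marginal rate of technical substitution to equal the input-price ratio: MP_L/MP_K = w/r.
Here MP_L/MP_K = (3/4)·(K/L)/(3/4) = (K/L). Setting this equal to 5/5 = 1 gives K = L.
Substituting into Y = 64: L^(3/4)·(L)^(3/4) = 64.
Solving, L = 16 and K = 16.

L* = 16, K* = 16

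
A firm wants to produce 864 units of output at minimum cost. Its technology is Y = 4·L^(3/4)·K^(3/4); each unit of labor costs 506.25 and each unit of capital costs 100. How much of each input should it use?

Cost minimization requires the marginal rate of technical substitution to equal the input-price ratio: MP_L/MP_K = w/r.
Here MP_L/MP_K = (3/4)·(K/L)/(3/4) = (K/L). Setting this equal to 506.25/100 = 5.0625 gives K = 5.0625L.
Substituting into Y = 864: 4·L^(3/4)·(5.0625L)^(3/4) = 864.
Solving, L = 16 and K = 81.

L* = 16, K* = 81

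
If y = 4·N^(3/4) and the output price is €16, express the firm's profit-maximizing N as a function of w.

N(w) = 5308416/w^(4)

MP_N = (3/4)·4·N^(-1/4) = 3·N^(-1/4).
Setting P·MP_N = w: 48·N^(-1/4) = w.
Solving for N: N^(-1/4) = w/48, so N = (48/w)^(4).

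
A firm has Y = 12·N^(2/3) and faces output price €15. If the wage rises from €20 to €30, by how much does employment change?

From P·MP_N = w with MP_N = 8·N^(-1/3), the labor demand is N(w) = (120/w)^(3).
At w = 20: N = 216. At w = 30: N = 64.
ΔN = 64 − 216 = -152.

ΔN = -152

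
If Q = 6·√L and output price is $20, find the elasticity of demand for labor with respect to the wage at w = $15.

ε = -2

MP_L = (1/2)·6·L^(-1/2), so P·MP_L = w gives 60·L^(-1/2) = w.
Solving, L(w) = (60/w)^(2). This is a constant-elasticity form: L ∝ w^(−2), so ε = −2.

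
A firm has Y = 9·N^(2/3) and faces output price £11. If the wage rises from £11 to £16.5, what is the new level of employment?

N* = 64

From P·MP_N = w with MP_N = 6·N^(-1/3), the labor demand is N(w) = (66/w)^(3).
At w = 11: N = 216. At w = 16.5: N = 64.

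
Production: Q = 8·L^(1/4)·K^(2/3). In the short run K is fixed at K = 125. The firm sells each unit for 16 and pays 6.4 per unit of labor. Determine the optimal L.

With K = 125, MP_L = (1/4)·8·L^(-3/4)·125^(2/3) = 50·L^(-3/4).
Profit maximization for a price taker requires P·MP_L = w: 16·50·L^(-3/4) = 6.4.
So L^(-3/4) = 0.008, which gives L = 625.

L* = 625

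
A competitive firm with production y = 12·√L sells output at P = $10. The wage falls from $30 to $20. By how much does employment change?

ΔL = 5

From P·MP_L = w with MP_L = 6·L^(-1/2), the labor demand is L(w) = (60/w)^(2).
At w = 30: L = 4. At w = 20: L = 9.
ΔL = 9 − 4 = 5.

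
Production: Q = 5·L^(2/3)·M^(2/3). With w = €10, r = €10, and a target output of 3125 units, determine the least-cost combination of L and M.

Cost minimization requires the marginal rate of technical substitution to equal the input-price ratio: MP_L/MP_M = w/r.
Here MP_L/MP_M = (2/3)·(M/L)/(2/3) = (M/L). Setting this equal to 10/10 = 1 gives M = L.
Substituting into Q = 3125: 5·L^(2/3)·(L)^(2/3) = 3125.
Solving, L = 125 and M = 125.

L* = 125, M* = 125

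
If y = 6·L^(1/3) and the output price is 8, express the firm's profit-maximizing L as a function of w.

MP_L = (1/3)·6·L^(-2/3) = 2·L^(-2/3).
Setting P·MP_L = w: 16·L^(-2/3) = w.
Solving for L: L^(-2/3) = w/16, so L = (16/w)^(3/2).

L(w) = (16/w)^(3/2)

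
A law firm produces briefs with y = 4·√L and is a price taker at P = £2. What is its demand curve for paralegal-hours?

MP_L = (1/2)·4·L^(-1/2) = 2·L^(-1/2).
Setting P·MP_L = w: 4·L^(-1/2) = w.
Solving for L: L^(-1/2) = w/4, so L = (4/w)^(2).

L(w) = 16/w²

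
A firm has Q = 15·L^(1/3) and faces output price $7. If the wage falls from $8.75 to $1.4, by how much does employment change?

ΔL = 117

From P·MP_L = w with MP_L = 5·L^(-2/3), the labor demand is L(w) = (35/w)^(3/2).
At w = 8.75: L = 8. At w = 1.4: L = 125.
ΔL = 125 − 8 = 117.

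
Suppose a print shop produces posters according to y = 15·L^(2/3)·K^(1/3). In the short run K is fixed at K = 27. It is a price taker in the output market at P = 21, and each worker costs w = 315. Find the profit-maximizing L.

L* = 8

With K = 27, MP_L = (2/3)·15·L^(-1/3)·27^(1/3) = 30·L^(-1/3).
Profit maximization for a price taker requires P·MP_L = w: 21·30·L^(-1/3) = 315.
So L^(-1/3) = 0.5, which gives L = 8.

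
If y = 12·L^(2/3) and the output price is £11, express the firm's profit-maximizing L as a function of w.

L(w) = 681472/w³

MP_L = (2/3)·12·L^(-1/3) = 8·L^(-1/3).
Setting P·MP_L = w: 88·L^(-1/3) = w.
Solving for L: L^(-1/3) = w/88, so L = (88/w)^(3).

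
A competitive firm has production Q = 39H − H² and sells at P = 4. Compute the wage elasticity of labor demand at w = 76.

ε = -0.95

From P·MP_H = w with MP_H = 39 − 2H, labor demand is H(w) = (39 − w/4)/2.
dH/dw = −1/(8) = -0.125.
At w = 76, H = 10, so ε = (dH/dw)·(w/H) = (-0.125)·(76/10) = -0.95.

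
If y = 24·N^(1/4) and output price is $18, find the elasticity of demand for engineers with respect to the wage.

MP_N = (1/4)·24·N^(-3/4), so P·MP_N = w gives 108·N^(-3/4) = w.
Solving, N(w) = (108/w)^(4/3). This is a constant-elasticity form: N ∝ w^(−4/3), so ε = −4/3.

ε = -4/3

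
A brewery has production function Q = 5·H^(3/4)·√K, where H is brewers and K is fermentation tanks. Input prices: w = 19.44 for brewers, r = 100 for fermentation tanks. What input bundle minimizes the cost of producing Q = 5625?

Cost minimization requires the marginal rate of technical substitution to equal the input-price ratio: MP_H/MP_K = w/r.
Here MP_H/MP_K = (3/4)·(K/H)/(1/2) = 1.5·(K/H). Setting this equal to 19.44/100 = 0.1944 gives K = 0.1296H.
Substituting into Q = 5625: 5·H^(3/4)·(0.1296H)^(1/2) = 5625.
Solving, H = 625 and K = 81.

H* = 625, K* = 81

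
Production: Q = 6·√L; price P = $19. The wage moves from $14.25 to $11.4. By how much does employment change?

ΔL = 9

From P·MP_L = w with MP_L = 3·L^(-1/2), the labor demand is L(w) = (57/w)^(2).
At w = 14.25: L = 16. At w = 11.4: L = 25.
ΔL = 25 − 16 = 9.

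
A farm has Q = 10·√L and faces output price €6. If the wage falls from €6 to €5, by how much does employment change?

From P·MP_L = w with MP_L = 5·L^(-1/2), the labor demand is L(w) = (30/w)^(2).
At w = 6: L = 25. At w = 5: L = 36.
ΔL = 36 − 25 = 11.

ΔL = 11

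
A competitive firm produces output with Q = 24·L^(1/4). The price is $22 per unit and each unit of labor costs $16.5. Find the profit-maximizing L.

L* = 16

MP_L = (1/4)·24·L^(-3/4) = 6·L^(-3/4).
Profit maximization for a price taker requires P·MP_L = w: 22·6·L^(-3/4) = 16.5.
So L^(-3/4) = 0.125, which gives L = 16.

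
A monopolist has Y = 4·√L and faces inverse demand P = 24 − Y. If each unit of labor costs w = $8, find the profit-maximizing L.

L* = 4

Marginal revenue from the inverse demand is MR = 24 − 2Y.
The marginal product is MP_L = 2·L^(-1/2).
A monopolist hires until marginal revenue product equals the wage: MR·MP_L = w.
At L, Y = 4·√L. Substituting and solving: (24 − 8·√L)·2·L^(-1/2) = 8 gives L = 4.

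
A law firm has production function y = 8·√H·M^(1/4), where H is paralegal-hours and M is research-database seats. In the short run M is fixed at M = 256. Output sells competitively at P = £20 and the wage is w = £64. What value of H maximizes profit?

H* = 25

With M = 256, MP_H = (1/2)·8·H^(-1/2)·256^(1/4) = 16·H^(-1/2).
Profit maximization for a price taker requires P·MP_H = w: 20·16·H^(-1/2) = 64.
So H^(-1/2) = 0.2, which gives H = 25.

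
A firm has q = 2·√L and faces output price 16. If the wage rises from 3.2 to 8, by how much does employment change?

From P·MP_L = w with MP_L = L^(-1/2), the labor demand is L(w) = (16/w)^(2).
At w = 3.2: L = 25. At w = 8: L = 4.
ΔL = 4 − 25 = -21.

ΔL = -21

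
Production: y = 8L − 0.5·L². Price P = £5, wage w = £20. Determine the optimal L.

L* = 4

The marginal product of L is MP_L = 8 − L.
A price-taking firm hires until the value of the marginal product equals the wage: P·MP_L = w, so 5·(8 − L) = 20.
Then 8 − L = 4, giving L = 4.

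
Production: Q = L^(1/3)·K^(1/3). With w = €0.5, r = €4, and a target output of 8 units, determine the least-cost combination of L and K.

L* = 64, K* = 8

Cost minimization requires the marginal rate of technical substitution to equal the input-price ratio: MP_L/MP_K = w/r.
Here MP_L/MP_K = (1/3)·(K/L)/(1/3) = (K/L). Setting this equal to 0.5/4 = 0.125 gives K = 0.125L.
Substituting into Q = 8: L^(1/3)·(0.125L)^(1/3) = 8.
Solving, L = 64 and K = 8.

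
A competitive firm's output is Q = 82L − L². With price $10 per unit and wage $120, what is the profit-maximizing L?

L* = 35

The marginal product of L is MP_L = 82 − 2L.
A price-taking firm hires until the value of the marginal product equals the wage: P·MP_L = w, so 10·(82 − 2L) = 120.
Then 82 − 2L = 12, giving L = 35.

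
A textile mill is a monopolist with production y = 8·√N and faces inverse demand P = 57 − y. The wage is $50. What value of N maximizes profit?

Marginal revenue from the inverse demand is MR = 57 − 2y.
The marginal product is MP_N = 4·N^(-1/2).
A monopolist hires until marginal revenue product equals the wage: MR·MP_N = w.
At N, y = 8·√N. Substituting and solving: (57 − 16·√N)·4·N^(-1/2) = 50 gives N = 4.

N* = 4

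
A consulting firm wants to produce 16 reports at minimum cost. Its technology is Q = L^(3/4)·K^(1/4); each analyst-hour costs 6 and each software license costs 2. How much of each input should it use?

Cost minimization requires the marginal rate of technical substitution to equal the input-price ratio: MP_L/MP_K = w/r.
Here MP_L/MP_K = (3/4)·(K/L)/(1/4) = 3·(K/L). Setting this equal to 6/2 = 3 gives K = L.
Substituting into Q = 16: L^(3/4)·(L)^(1/4) = 16.
Solving, L = 16 and K = 16.

L* = 16, K* = 16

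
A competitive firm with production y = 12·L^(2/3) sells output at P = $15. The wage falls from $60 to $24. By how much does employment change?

From P·MP_L = w with MP_L = 8·L^(-1/3), the labor demand is L(w) = (120/w)^(3).
At w = 60: L = 8. At w = 24: L = 125.
ΔL = 125 − 8 = 117.

ΔL = 117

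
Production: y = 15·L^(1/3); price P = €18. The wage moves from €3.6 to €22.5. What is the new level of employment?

From P·MP_L = w with MP_L = 5·L^(-2/3), the labor demand is L(w) = (90/w)^(3/2).
At w = 3.6: L = 125. At w = 22.5: L = 8.

L* = 8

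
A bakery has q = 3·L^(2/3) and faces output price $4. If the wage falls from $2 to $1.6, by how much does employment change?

ΔL = 61

From P·MP_L = w with MP_L = 2·L^(-1/3), the labor demand is L(w) = (8/w)^(3).
At w = 2: L = 64. At w = 1.6: L = 125.
ΔL = 125 − 64 = 61.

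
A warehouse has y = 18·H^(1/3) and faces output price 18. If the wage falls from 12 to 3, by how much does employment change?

From P·MP_H = w with MP_H = 6·H^(-2/3), the labor demand is H(w) = (108/w)^(3/2).
At w = 12: H = 27. At w = 3: H = 216.
ΔH = 216 − 27 = 189.

ΔH = 189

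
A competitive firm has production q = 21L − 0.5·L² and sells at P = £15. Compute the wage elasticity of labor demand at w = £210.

ε = -2

From P·MP_L = w with MP_L = 21 − L, labor demand is L(w) = 21 − w/15.
dL/dw = −1/(15) = -1/15.
At w = 210, L = 7, so ε = (dL/dw)·(w/L) = (-1/15)·(210/7) = -2.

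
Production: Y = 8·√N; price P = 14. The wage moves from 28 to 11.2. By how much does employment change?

From P·MP_N = w with MP_N = 4·N^(-1/2), the labor demand is N(w) = (56/w)^(2).
At w = 28: N = 4. At w = 11.2: N = 25.
ΔN = 25 − 4 = 21.

ΔN = 21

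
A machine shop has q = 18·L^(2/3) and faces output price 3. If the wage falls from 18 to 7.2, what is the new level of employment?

L* = 125

From P·MP_L = w with MP_L = 12·L^(-1/3), the labor demand is L(w) = (36/w)^(3).
At w = 18: L = 8. At w = 7.2: L = 125.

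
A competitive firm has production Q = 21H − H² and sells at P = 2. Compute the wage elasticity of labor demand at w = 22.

ε = -1.1

From P·MP_H = w with MP_H = 21 − 2H, labor demand is H(w) = (21 − w/2)/2.
dH/dw = −1/(4) = -0.25.
At w = 22, H = 5, so ε = (dH/dw)·(w/H) = (-0.25)·(22/5) = -1.1.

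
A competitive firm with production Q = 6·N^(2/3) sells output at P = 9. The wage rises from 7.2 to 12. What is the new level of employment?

N* = 27

From P·MP_N = w with MP_N = 4·N^(-1/3), the labor demand is N(w) = (36/w)^(3).
At w = 7.2: N = 125. At w = 12: N = 27.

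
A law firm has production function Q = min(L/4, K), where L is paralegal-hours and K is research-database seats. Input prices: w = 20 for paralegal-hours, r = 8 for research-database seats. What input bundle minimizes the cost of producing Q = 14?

With a fixed-proportions technology, the cost-minimizing bundle uses no slack in either input: L/4 = K = Q.
So L = 4·14 = 56 and K = 14.

L* = 56, K* = 14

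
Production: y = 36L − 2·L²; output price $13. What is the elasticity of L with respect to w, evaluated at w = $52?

From P·MP_L = w with MP_L = 36 − 4L, labor demand is L(w) = (36 − w/13)/4.
dL/dw = −1/(52) = -1/52.
At w = 52, L = 8, so ε = (dL/dw)·(w/L) = (-1/52)·(52/8) = -0.125.

ε = -0.125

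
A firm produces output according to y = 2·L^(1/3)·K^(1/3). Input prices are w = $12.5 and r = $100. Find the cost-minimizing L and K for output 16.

L* = 64, K* = 8

Cost minimization requires the marginal rate of technical substitution to equal the input-price ratio: MP_L/MP_K = w/r.
Here MP_L/MP_K = (1/3)·(K/L)/(1/3) = (K/L). Setting this equal to 12.5/100 = 0.125 gives K = 0.125L.
Substituting into y = 16: 2·L^(1/3)·(0.125L)^(1/3) = 16.
Solving, L = 64 and K = 8.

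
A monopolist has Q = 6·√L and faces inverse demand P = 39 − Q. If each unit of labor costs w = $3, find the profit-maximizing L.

Marginal revenue from the inverse demand is MR = 39 − 2Q.
The marginal product is MP_L = 3·L^(-1/2).
A monopolist hires until marginal revenue product equals the wage: MR·MP_L = w.
At L, Q = 6·√L. Substituting and solving: (39 − 12·√L)·3·L^(-1/2) = 3 gives L = 9.

L* = 9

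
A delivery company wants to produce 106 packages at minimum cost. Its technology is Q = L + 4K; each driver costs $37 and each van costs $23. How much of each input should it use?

The inputs are perfect substitutes, so the firm uses whichever has the lower cost per unit of output.
Cost per unit of output via L is 37; via K it is 5.75. K is cheaper.
Producing Q = 106 with K alone: L = 0, K = 26.5.

L* = 0, K* = 26.5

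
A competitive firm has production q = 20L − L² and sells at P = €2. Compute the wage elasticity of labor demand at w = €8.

ε = -0.25

From P·MP_L = w with MP_L = 20 − 2L, labor demand is L(w) = (20 − w/2)/2.
dL/dw = −1/(4) = -0.25.
At w = 8, L = 8, so ε = (dL/dw)·(w/L) = (-0.25)·(8/8) = -0.25.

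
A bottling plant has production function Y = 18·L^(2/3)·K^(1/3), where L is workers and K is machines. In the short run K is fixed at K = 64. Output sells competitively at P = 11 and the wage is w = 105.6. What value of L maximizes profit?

With K = 64, MP_L = (2/3)·18·L^(-1/3)·64^(1/3) = 48·L^(-1/3).
Profit maximization for a price taker requires P·MP_L = w: 11·48·L^(-1/3) = 105.6.
So L^(-1/3) = 0.2, which gives L = 125.

L* = 125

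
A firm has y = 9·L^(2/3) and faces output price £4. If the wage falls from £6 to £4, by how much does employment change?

From P·MP_L = w with MP_L = 6·L^(-1/3), the labor demand is L(w) = (24/w)^(3).
At w = 6: L = 64. At w = 4: L = 216.
ΔL = 216 − 64 = 152.

ΔL = 152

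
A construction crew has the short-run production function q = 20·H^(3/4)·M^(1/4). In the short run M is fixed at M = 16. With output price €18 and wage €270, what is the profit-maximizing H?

With M = 16, MP_H = (3/4)·20·H^(-1/4)·16^(1/4) = 30·H^(-1/4).
Profit maximization for a price taker requires P·MP_H = w: 18·30·H^(-1/4) = 270.
So H^(-1/4) = 0.5, which gives H = 16.

H* = 16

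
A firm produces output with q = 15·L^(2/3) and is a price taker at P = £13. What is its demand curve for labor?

L(w) = 2197000/w³

MP_L = (2/3)·15·L^(-1/3) = 10·L^(-1/3).
Setting P·MP_L = w: 130·L^(-1/3) = w.
Solving for L: L^(-1/3) = w/130, so L = (130/w)^(3).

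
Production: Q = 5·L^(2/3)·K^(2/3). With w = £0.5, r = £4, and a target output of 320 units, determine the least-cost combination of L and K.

Cost minimization requires the marginal rate of technical substitution to equal the input-price ratio: MP_L/MP_K = w/r.
Here MP_L/MP_K = (2/3)·(K/L)/(2/3) = (K/L). Setting this equal to 0.5/4 = 0.125 gives K = 0.125L.
Substituting into Q = 320: 5·L^(2/3)·(0.125L)^(2/3) = 320.
Solving, L = 64 and K = 8.

L* = 64, K* = 8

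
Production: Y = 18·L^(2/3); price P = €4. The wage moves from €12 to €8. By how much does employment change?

ΔL = 152

From P·MP_L = w with MP_L = 12·L^(-1/3), the labor demand is L(w) = (48/w)^(3).
At w = 12: L = 64. At w = 8: L = 216.
ΔL = 216 − 64 = 152.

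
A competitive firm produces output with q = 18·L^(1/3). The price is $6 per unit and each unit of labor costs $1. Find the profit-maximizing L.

L* = 216

MP_L = (1/3)·18·L^(-2/3) = 6·L^(-2/3).
Profit maximization for a price taker requires P·MP_L = w: 6·6·L^(-2/3) = 1.
So L^(-2/3) = 1/36, which gives L = 216.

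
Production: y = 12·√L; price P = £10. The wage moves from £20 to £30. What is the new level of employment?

L* = 4

From P·MP_L = w with MP_L = 6·L^(-1/2), the labor demand is L(w) = (60/w)^(2).
At w = 20: L = 9. At w = 30: L = 4.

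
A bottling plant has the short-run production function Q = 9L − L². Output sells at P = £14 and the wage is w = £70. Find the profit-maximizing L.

The marginal product of L is MP_L = 9 − 2L.
A price-taking firm hires until the value of the marginal product equals the wage: P·MP_L = w, so 14·(9 − 2L) = 70.
Then 9 − 2L = 5, giving L = 2.

L* = 2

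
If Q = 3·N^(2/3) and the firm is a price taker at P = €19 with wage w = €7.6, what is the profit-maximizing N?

MP_N = (2/3)·3·N^(-1/3) = 2·N^(-1/3).
Profit maximization for a price taker requires P·MP_N = w: 19·2·N^(-1/3) = 7.6.
So N^(-1/3) = 0.2, which gives N = 125.

N* = 125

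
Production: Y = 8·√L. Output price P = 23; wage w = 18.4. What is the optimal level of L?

MP_L = (1/2)·8·L^(-1/2) = 4·L^(-1/2).
Profit maximization for a price taker requires P·MP_L = w: 23·4·L^(-1/2) = 18.4.
So L^(-1/2) = 0.2, which gives L = 25.

L* = 25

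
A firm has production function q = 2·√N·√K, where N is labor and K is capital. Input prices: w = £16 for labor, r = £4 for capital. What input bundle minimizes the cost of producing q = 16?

Cost minimization requires the marginal rate of technical substitution to equal the input-price ratio: MP_N/MP_K = w/r.
Here MP_N/MP_K = (1/2)·(K/N)/(1/2) = (K/N). Setting this equal to 16/4 = 4 gives K = 4N.
Substituting into q = 16: 2·N^(1/2)·(4N)^(1/2) = 16.
Solving, N = 4 and K = 16.

N* = 4, K* = 16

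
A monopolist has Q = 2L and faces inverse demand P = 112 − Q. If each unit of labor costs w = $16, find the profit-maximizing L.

L* = 26

Marginal revenue from the inverse demand is MR = 112 − 2Q.
The marginal product is MP_L = 2.
A monopolist hires until marginal revenue product equals the wage: MR·MP_L = w.
(112 − 4L)·2 = 16, so L = 26.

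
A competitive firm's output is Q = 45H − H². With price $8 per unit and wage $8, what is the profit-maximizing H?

H* = 22

The marginal product of H is MP_H = 45 − 2H.
A price-taking firm hires until the value of the marginal product equals the wage: P·MP_H = w, so 8·(45 − 2H) = 8.
Then 45 − 2H = 1, giving H = 22.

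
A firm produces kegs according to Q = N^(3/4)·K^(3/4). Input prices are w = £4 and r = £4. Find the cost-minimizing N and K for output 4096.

Cost minimization requires the marginal rate of technical substitution to equal the input-price ratio: MP_N/MP_K = w/r.
Here MP_N/MP_K = (3/4)·(K/N)/(3/4) = (K/N). Setting this equal to 4/4 = 1 gives K = N.
Substituting into Q = 4096: N^(3/4)·(N)^(3/4) = 4096.
Solving, N = 256 and K = 256.

N* = 256, K* = 256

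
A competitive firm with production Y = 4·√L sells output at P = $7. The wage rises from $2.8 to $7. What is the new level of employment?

From P·MP_L = w with MP_L = 2·L^(-1/2), the labor demand is L(w) = (14/w)^(2).
At w = 2.8: L = 25. At w = 7: L = 4.

L* = 4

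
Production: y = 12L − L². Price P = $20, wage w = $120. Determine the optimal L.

The marginal product of L is MP_L = 12 − 2L.
A price-taking firm hires until the value of the marginal product equals the wage: P·MP_L = w, so 20·(12 − 2L) = 120.
Then 12 − 2L = 6, giving L = 3.

L* = 3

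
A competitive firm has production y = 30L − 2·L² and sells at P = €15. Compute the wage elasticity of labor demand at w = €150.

ε = -0.5

From P·MP_L = w with MP_L = 30 − 4L, labor demand is L(w) = (30 − w/15)/4.
dL/dw = −1/(60) = -1/60.
At w = 150, L = 5, so ε = (dL/dw)·(w/L) = (-1/60)·(150/5) = -0.5.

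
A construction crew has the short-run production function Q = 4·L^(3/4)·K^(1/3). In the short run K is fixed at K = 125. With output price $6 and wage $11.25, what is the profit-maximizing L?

L* = 4096

With K = 125, MP_L = (3/4)·4·L^(-1/4)·125^(1/3) = 15·L^(-1/4).
Profit maximization for a price taker requires P·MP_L = w: 6·15·L^(-1/4) = 11.25.
So L^(-1/4) = 0.125, which gives L = 4096.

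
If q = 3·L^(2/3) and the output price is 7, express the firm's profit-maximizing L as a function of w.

MP_L = (2/3)·3·L^(-1/3) = 2·L^(-1/3).
Setting P·MP_L = w: 14·L^(-1/3) = w.
Solving for L: L^(-1/3) = w/14, so L = (14/w)^(3).

L(w) = 2744/w³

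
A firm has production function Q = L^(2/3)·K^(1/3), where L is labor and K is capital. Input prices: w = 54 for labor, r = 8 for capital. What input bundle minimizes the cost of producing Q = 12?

L* = 8, K* = 27

Cost minimization requires the marginal rate of technical substitution to equal the input-price ratio: MP_L/MP_K = w/r.
Here MP_L/MP_K = (2/3)·(K/L)/(1/3) = 2·(K/L). Setting this equal to 54/8 = 6.75 gives K = 3.375L.
Substituting into Q = 12: L^(2/3)·(3.375L)^(1/3) = 12.
Solving, L = 8 and K = 27.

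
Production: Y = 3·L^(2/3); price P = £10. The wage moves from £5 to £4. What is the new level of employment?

L* = 125

From P·MP_L = w with MP_L = 2·L^(-1/3), the labor demand is L(w) = (20/w)^(3).
At w = 5: L = 64. At w = 4: L = 125.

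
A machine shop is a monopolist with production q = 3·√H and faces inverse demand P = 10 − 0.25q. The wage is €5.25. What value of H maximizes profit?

Marginal revenue from the inverse demand is MR = 10 − 0.5q.
The marginal product is MP_H = 1.5·H^(-1/2).
A monopolist hires until marginal revenue product equals the wage: MR·MP_H = w.
At H, q = 3·√H. Substituting and solving: (10 − 1.5·√H)·1.5·H^(-1/2) = 5.25 gives H = 4.

H* = 4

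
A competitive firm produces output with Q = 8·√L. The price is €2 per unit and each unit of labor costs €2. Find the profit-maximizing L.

L* = 16

MP_L = (1/2)·8·L^(-1/2) = 4·L^(-1/2).
Profit maximization for a price taker requires P·MP_L = w: 2·4·L^(-1/2) = 2.
So L^(-1/2) = 0.25, which gives L = 16.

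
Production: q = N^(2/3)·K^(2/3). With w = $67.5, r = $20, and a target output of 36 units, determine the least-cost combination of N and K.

N* = 8, K* = 27

Cost minimization requires the marginal rate of technical substitution to equal the input-price ratio: MP_N/MP_K = w/r.
Here MP_N/MP_K = (2/3)·(K/N)/(2/3) = (K/N). Setting this equal to 67.5/20 = 3.375 gives K = 3.375N.
Substituting into q = 36: N^(2/3)·(3.375N)^(2/3) = 36.
Solving, N = 8 and K = 27.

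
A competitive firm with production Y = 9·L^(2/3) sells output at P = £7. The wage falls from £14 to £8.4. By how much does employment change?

From P·MP_L = w with MP_L = 6·L^(-1/3), the labor demand is L(w) = (42/w)^(3).
At w = 14: L = 27. At w = 8.4: L = 125.
ΔL = 125 − 27 = 98.

ΔL = 98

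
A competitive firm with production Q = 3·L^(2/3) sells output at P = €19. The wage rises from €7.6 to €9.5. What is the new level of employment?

From P·MP_L = w with MP_L = 2·L^(-1/3), the labor demand is L(w) = (38/w)^(3).
At w = 7.6: L = 125. At w = 9.5: L = 64.

L* = 64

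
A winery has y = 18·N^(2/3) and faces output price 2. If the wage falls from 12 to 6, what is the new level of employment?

N* = 64

From P·MP_N = w with MP_N = 12·N^(-1/3), the labor demand is N(w) = (24/w)^(3).
At w = 12: N = 8. At w = 6: N = 64.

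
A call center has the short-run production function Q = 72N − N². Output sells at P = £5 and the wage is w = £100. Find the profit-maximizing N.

N* = 26

The marginal product of N is MP_N = 72 − 2N.
A price-taking firm hires until the value of the marginal product equals the wage: P·MP_N = w, so 5·(72 − 2N) = 100.
Then 72 − 2N = 20, giving N = 26.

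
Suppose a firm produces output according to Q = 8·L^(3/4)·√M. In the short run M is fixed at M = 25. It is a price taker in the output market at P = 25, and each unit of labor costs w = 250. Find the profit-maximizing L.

With M = 25, MP_L = (3/4)·8·L^(-1/4)·25^(1/2) = 30·L^(-1/4).
Profit maximization for a price taker requires P·MP_L = w: 25·30·L^(-1/4) = 250.
So L^(-1/4) = 1/3, which gives L = 81.

L* = 81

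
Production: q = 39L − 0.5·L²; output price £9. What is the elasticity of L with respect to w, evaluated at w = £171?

From P·MP_L = w with MP_L = 39 − L, labor demand is L(w) = 39 − w/9.
dL/dw = −1/(9) = -1/9.
At w = 171, L = 20, so ε = (dL/dw)·(w/L) = (-1/9)·(171/20) = -0.95.

ε = -0.95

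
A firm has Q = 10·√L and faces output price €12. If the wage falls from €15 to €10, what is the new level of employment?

From P·MP_L = w with MP_L = 5·L^(-1/2), the labor demand is L(w) = (60/w)^(2).
At w = 15: L = 16. At w = 10: L = 36.

L* = 36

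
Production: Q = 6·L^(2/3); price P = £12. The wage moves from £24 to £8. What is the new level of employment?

L* = 216

From P·MP_L = w with MP_L = 4·L^(-1/3), the labor demand is L(w) = (48/w)^(3).
At w = 24: L = 8. At w = 8: L = 216.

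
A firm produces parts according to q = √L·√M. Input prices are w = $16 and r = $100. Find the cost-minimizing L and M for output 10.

Cost minimization requires the marginal rate of technical substitution to equal the input-price ratio: MP_L/MP_M = w/r.
Here MP_L/MP_M = (1/2)·(M/L)/(1/2) = (M/L). Setting this equal to 16/100 = 0.16 gives M = 0.16L.
Substituting into q = 10: L^(1/2)·(0.16L)^(1/2) = 10.
Solving, L = 25 and M = 4.

L* = 25, M* = 4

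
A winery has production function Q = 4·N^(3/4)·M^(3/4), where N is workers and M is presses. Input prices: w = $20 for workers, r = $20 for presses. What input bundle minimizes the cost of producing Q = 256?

N* = 16, M* = 16

Cost minimization requires the marginal rate of technical substitution to equal the input-price ratio: MP_N/MP_M = w/r.
Here MP_N/MP_M = (3/4)·(M/N)/(3/4) = (M/N). Setting this equal to 20/20 = 1 gives M = N.
Substituting into Q = 256: 4·N^(3/4)·(N)^(3/4) = 256.
Solving, N = 16 and M = 16.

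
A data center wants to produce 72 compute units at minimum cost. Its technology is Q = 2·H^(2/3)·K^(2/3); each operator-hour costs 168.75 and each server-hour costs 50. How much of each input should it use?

H* = 8, K* = 27

Cost minimization requires the marginal rate of technical substitution to equal the input-price ratio: MP_H/MP_K = w/r.
Here MP_H/MP_K = (2/3)·(K/H)/(2/3) = (K/H). Setting this equal to 168.75/50 = 3.375 gives K = 3.375H.
Substituting into Q = 72: 2·H^(2/3)·(3.375H)^(2/3) = 72.
Solving, H = 8 and K = 27.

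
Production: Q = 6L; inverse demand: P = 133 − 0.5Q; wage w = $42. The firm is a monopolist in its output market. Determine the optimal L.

Marginal revenue from the inverse demand is MR = 133 − Q.
The marginal product is MP_L = 6.
A monopolist hires until marginal revenue product equals the wage: MR·MP_L = w.
(133 − 6L)·6 = 42, so L = 21.

L* = 21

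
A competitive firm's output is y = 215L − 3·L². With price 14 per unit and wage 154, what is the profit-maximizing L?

L* = 34

The marginal product of L is MP_L = 215 − 6L.
A price-taking firm hires until the value of the marginal product equals the wage: P·MP_L = w, so 14·(215 − 6L) = 154.
Then 215 − 6L = 11, giving L = 34.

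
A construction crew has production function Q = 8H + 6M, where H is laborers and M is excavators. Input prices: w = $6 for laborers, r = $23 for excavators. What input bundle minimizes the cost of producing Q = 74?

The inputs are perfect substitutes, so the firm uses whichever has the lower cost per unit of output.
Cost per unit of output via H is w/8 = 0.75; via M it is r/6 = 23/6. H is cheaper.
Producing Q = 74 with H alone: H = 9.25, M = 0.

H* = 9.25, M* = 0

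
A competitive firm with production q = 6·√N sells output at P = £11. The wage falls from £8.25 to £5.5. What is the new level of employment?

N* = 36

From P·MP_N = w with MP_N = 3·N^(-1/2), the labor demand is N(w) = (33/w)^(2).
At w = 8.25: N = 16. At w = 5.5: N = 36.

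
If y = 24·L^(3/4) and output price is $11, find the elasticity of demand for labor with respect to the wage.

MP_L = (3/4)·24·L^(-1/4), so P·MP_L = w gives 198·L^(-1/4) = w.
Solving, L(w) = (198/w)^(4). This is a constant-elasticity form: L ∝ w^(−4), so ε = −4.

ε = -4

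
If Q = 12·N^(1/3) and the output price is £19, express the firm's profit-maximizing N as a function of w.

N(w) = (76/w)^(3/2)

MP_N = (1/3)·12·N^(-2/3) = 4·N^(-2/3).
Setting P·MP_N = w: 76·N^(-2/3) = w.
Solving for N: N^(-2/3) = w/76, so N = (76/w)^(3/2).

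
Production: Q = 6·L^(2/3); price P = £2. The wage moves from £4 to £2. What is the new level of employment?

From P·MP_L = w with MP_L = 4·L^(-1/3), the labor demand is L(w) = (8/w)^(3).
At w = 4: L = 8. At w = 2: L = 64.

L* = 64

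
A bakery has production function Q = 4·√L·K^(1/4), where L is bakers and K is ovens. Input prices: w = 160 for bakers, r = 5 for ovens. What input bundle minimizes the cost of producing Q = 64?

Cost minimization requires the marginal rate of technical substitution to equal the input-price ratio: MP_L/MP_K = w/r.
Here MP_L/MP_K = (1/2)·(K/L)/(1/4) = 2·(K/L). Setting this equal to 160/5 = 32 gives K = 16L.
Substituting into Q = 64: 4·L^(1/2)·(16L)^(1/4) = 64.
Solving, L = 16 and K = 256.

L* = 16, K* = 256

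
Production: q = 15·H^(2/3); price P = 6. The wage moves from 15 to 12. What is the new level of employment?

From P·MP_H = w with MP_H = 10·H^(-1/3), the labor demand is H(w) = (60/w)^(3).
At w = 15: H = 64. At w = 12: H = 125.

H* = 125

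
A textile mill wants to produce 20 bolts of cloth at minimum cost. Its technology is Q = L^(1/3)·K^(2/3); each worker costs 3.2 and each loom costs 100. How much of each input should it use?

L* = 125, K* = 8

Cost minimization requires the marginal rate of technical substitution to equal the input-price ratio: MP_L/MP_K = w/r.
Here MP_L/MP_K = (1/3)·(K/L)/(2/3) = 0.5·(K/L). Setting this equal to 3.2/100 = 0.032 gives K = 0.064L.
Substituting into Q = 20: L^(1/3)·(0.064L)^(2/3) = 20.
Solving, L = 125 and K = 8.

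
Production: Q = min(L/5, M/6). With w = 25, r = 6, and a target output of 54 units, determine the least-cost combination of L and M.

With a fixed-proportions technology, the cost-minimizing bundle uses no slack in either input: L/5 = M/6 = Q.
So L = 5·54 = 270 and M = 6·54 = 324.

L* = 270, M* = 324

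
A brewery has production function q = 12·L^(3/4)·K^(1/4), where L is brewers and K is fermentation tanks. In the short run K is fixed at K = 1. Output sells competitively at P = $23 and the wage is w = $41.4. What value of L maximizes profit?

With K = 1, MP_L = (3/4)·12·L^(-1/4)·1^(1/4) = 9·L^(-1/4).
Profit maximization for a price taker requires P·MP_L = w: 23·9·L^(-1/4) = 41.4.
So L^(-1/4) = 0.2, which gives L = 625.

L* = 625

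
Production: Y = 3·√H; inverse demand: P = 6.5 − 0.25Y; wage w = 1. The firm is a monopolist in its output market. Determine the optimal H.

Marginal revenue from the inverse demand is MR = 6.5 − 0.5Y.
The marginal product is MP_H = 1.5·H^(-1/2).
A monopolist hires until marginal revenue product equals the wage: MR·MP_H = w.
At H, Y = 3·√H. Substituting and solving: (6.5 − 1.5·√H)·1.5·H^(-1/2) = 1 gives H = 9.

H* = 9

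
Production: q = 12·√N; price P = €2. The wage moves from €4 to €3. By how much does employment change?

From P·MP_N = w with MP_N = 6·N^(-1/2), the labor demand is N(w) = (12/w)^(2).
At w = 4: N = 9. At w = 3: N = 16.
ΔN = 16 − 9 = 7.

ΔN = 7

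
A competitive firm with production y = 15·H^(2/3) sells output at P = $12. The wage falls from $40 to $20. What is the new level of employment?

H* = 216

From P·MP_H = w with MP_H = 10·H^(-1/3), the labor demand is H(w) = (120/w)^(3).
At w = 40: H = 27. At w = 20: H = 216.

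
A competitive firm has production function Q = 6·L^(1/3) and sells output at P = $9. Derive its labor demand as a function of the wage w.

L(w) = (18/w)^(3/2)

MP_L = (1/3)·6·L^(-2/3) = 2·L^(-2/3).
Setting P·MP_L = w: 18·L^(-2/3) = w.
Solving for L: L^(-2/3) = w/18, so L = (18/w)^(3/2).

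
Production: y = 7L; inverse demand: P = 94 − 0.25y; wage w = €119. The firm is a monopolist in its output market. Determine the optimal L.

Marginal revenue from the inverse demand is MR = 94 − 0.5y.
The marginal product is MP_L = 7.
A monopolist hires until marginal revenue product equals the wage: MR·MP_L = w.
(94 − 3.5L)·7 = 119, so L = 22.

L* = 22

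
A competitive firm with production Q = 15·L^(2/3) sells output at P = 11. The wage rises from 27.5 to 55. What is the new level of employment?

From P·MP_L = w with MP_L = 10·L^(-1/3), the labor demand is L(w) = (110/w)^(3).
At w = 27.5: L = 64. At w = 55: L = 8.

L* = 8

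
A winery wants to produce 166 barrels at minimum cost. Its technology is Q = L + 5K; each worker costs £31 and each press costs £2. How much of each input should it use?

The inputs are perfect substitutes, so the firm uses whichever has the lower cost per unit of output.
Cost per unit of output via L is 31; via K it is 0.4. K is cheaper.
Producing Q = 166 with K alone: L = 0, K = 33.2.

L* = 0, K* = 33.2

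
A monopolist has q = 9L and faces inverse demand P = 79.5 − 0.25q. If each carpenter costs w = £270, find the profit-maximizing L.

L* = 11

Marginal revenue from the inverse demand is MR = 79.5 − 0.5q.
The marginal product is MP_L = 9.
A monopolist hires until marginal revenue product equals the wage: MR·MP_L = w.
(79.5 − 4.5L)·9 = 270, so L = 11.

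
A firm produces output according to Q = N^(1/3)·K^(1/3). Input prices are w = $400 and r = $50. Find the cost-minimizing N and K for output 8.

N* = 8, K* = 64

Cost minimization requires the marginal rate of technical substitution to equal the input-price ratio: MP_N/MP_K = w/r.
Here MP_N/MP_K = (1/3)·(K/N)/(1/3) = (K/N). Setting this equal to 400/50 = 8 gives K = 8N.
Substituting into Q = 8: N^(1/3)·(8N)^(1/3) = 8.
Solving, N = 8 and K = 64.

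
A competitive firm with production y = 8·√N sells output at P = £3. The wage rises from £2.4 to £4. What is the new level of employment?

From P·MP_N = w with MP_N = 4·N^(-1/2), the labor demand is N(w) = (12/w)^(2).
At w = 2.4: N = 25. At w = 4: N = 9.

N* = 9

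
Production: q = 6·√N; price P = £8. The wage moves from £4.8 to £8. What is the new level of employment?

From P·MP_N = w with MP_N = 3·N^(-1/2), the labor demand is N(w) = (24/w)^(2).
At w = 4.8: N = 25. At w = 8: N = 9.

N* = 9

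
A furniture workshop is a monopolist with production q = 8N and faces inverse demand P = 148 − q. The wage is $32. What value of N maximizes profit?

Marginal revenue from the inverse demand is MR = 148 − 2q.
The marginal product is MP_N = 8.
A monopolist hires until marginal revenue product equals the wage: MR·MP_N = w.
(148 − 16N)·8 = 32, so N = 9.

N* = 9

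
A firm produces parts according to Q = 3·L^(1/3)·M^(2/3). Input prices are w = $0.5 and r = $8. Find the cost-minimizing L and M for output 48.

Cost minimization requires the marginal rate of technical substitution to equal the input-price ratio: MP_L/MP_M = w/r.
Here MP_L/MP_M = (1/3)·(M/L)/(2/3) = 0.5·(M/L). Setting this equal to 0.5/8 = 0.0625 gives M = 0.125L.
Substituting into Q = 48: 3·L^(1/3)·(0.125L)^(2/3) = 48.
Solving, L = 64 and M = 8.

L* = 64, M* = 8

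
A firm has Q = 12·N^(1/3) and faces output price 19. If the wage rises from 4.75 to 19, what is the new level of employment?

From P·MP_N = w with MP_N = 4·N^(-2/3), the labor demand is N(w) = (76/w)^(3/2).
At w = 4.75: N = 64. At w = 19: N = 8.

N* = 8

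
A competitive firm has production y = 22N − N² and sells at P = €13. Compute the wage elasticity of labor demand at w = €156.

ε = -1.2

From P·MP_N = w with MP_N = 22 − 2N, labor demand is N(w) = (22 − w/13)/2.
dN/dw = −1/(26) = -1/26.
At w = 156, N = 5, so ε = (dN/dw)·(w/N) = (-1/26)·(156/5) = -1.2.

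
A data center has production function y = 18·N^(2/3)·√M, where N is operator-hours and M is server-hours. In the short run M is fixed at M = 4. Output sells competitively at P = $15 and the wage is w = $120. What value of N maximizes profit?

N* = 27

With M = 4, MP_N = (2/3)·18·N^(-1/3)·4^(1/2) = 24·N^(-1/3).
Profit maximization for a price taker requires P·MP_N = w: 15·24·N^(-1/3) = 120.
So N^(-1/3) = 1/3, which gives N = 27.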